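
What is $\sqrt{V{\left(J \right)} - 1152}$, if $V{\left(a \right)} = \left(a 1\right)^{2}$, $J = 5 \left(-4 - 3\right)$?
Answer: $\sqrt{73} \approx 8.544$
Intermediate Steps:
$J = -35$ ($J = 5 \left(-7\right) = -35$)
$V{\left(a \right)} = a^{2}$
$\sqrt{V{\left(J \right)} - 1152} = \sqrt{\left(-35\right)^{2} - 1152} = \sqrt{1225 - 1152} = \sqrt{73}$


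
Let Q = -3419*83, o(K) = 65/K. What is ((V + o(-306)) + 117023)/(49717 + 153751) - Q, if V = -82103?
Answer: 17668309508071/62261208 ≈ 2.8378e+5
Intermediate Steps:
Q = -283777
((V + o(-306)) + 117023)/(49717 + 153751) - Q = ((-82103 + 65/(-306)) + 117023)/(49717 + 153751) - 1*(-283777) = ((-82103 + 65*(-1/306)) + 117023)/203468 + 283777 = ((-82103 - 65/306) + 117023)*(1/203468) + 283777 = (-25123583/306 + 117023)*(1/203468) + 283777 = (10685455/306)*(1/203468) + 283777 = 10685455/62261208 + 283777 = 17668309508071/62261208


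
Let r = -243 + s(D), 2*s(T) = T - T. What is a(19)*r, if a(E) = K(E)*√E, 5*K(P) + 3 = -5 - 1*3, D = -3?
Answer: 2673*√19/5 ≈ 2330.3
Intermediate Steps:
s(T) = 0 (s(T) = (T - T)/2 = (½)*0 = 0)
K(P) = -11/5 (K(P) = -⅗ + (-5 - 1*3)/5 = -⅗ + (-5 - 3)/5 = -⅗ + (⅕)*(-8) = -⅗ - 8/5 = -11/5)
r = -243 (r = -243 + 0 = -243)
a(E) = -11*√E/5
a(19)*r = -11*√19/5*(-243) = 2673*√19/5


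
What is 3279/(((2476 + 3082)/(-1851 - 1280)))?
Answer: -10266549/5558 ≈ -1847.2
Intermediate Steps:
3279/(((2476 + 3082)/(-1851 - 1280))) = 3279/((5558/(-3131))) = 3279/((5558*(-1/3131))) = 3279/(-5558/3131) = 3279*(-3131/5558) = -10266549/5558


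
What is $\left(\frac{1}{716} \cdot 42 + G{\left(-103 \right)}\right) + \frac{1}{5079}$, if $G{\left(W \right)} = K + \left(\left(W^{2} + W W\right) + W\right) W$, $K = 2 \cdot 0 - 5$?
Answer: $- \frac{3954490500683}{1818282} \approx -2.1748 \cdot 10^{6}$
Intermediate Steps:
$K = -5$ ($K = 0 - 5 = -5$)
$G{\left(W \right)} = -5 + W \left(W + 2 W^{2}\right)$ ($G{\left(W \right)} = -5 + \left(\left(W^{2} + W W\right) + W\right) W = -5 + \left(\left(W^{2} + W^{2}\right) + W\right) W = -5 + \left(2 W^{2} + W\right) W = -5 + \left(W + 2 W^{2}\right) W = -5 + W \left(W + 2 W^{2}\right)$)
$\left(\frac{1}{716} \cdot 42 + G{\left(-103 \right)}\right) + \frac{1}{5079} = \left(\frac{1}{716} \cdot 42 + \left(-5 + \left(-103\right)^{2} + 2 \left(-103\right)^{3}\right)\right) + \frac{1}{5079} = \left(\frac{1}{716} \cdot 42 + \left(-5 + 10609 + 2 \left(-1092727\right)\right)\right) + \frac{1}{5079} = \left(\frac{21}{358} - 2174850\right) + \frac{1}{5079} = - \frac{778596279}{358} + \frac{1}{5079} = - \frac{3954490500683}{1818282}$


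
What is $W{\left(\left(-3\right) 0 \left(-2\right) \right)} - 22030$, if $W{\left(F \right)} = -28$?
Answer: $-22058$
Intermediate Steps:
$W{\left(\left(-3\right) 0 \left(-2\right) \right)} - 22030 = -28 - 22030 = -22058$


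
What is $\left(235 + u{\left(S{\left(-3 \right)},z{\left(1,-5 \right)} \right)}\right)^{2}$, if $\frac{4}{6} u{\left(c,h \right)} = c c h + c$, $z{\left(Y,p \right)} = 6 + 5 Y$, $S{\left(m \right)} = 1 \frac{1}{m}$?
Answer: $\frac{502681}{9} \approx 55853.0$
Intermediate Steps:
$S{\left(m \right)} = \frac{1}{m}$
$u{\left(c,h \right)} = \frac{3 c}{2} + \frac{3 h c^{2}}{2}$ ($u{\left(c,h \right)} = \frac{3 \left(c c h + c\right)}{2} = \frac{3 \left(c^{2} h + c\right)}{2} = \frac{3 \left(h c^{2} + c\right)}{2} = \frac{3 \left(c + h c^{2}\right)}{2} = \frac{3 c}{2} + \frac{3 h c^{2}}{2}$)
$\left(235 + u{\left(S{\left(-3 \right)},z{\left(1,-5 \right)} \right)}\right)^{2} = \left(235 + \frac{3 \left(1 + \frac{6 + 5 \cdot 1}{-3}\right)}{2 \left(-3\right)}\right)^{2} = \left(235 + \frac{3}{2} \left(- \frac{1}{3}\right) \left(1 - \frac{6 + 5}{3}\right)\right)^{2} = \left(235 + \frac{3}{2} \left(- \frac{1}{3}\right) \left(1 - \frac{11}{3}\right)\right)^{2} = \left(235 + \frac{3}{2} \left(- \frac{1}{3}\right) \left(- \frac{8}{3}\right)\right)^{2} = \left(235 + \frac{4}{3}\right)^{2} = \left(\frac{709}{3}\right)^{2} = \frac{502681}{9}$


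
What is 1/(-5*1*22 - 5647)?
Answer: -1/5757 ≈ -0.00017370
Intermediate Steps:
1/(-5*1*22 - 5647) = 1/(-5*22 - 5647) = 1/(-110 - 5647) = 1/(-5757) = -1/5757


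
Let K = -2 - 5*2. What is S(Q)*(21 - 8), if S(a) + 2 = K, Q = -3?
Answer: -182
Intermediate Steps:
K = -12 (K = -2 - 10 = -12)
S(a) = -14 (S(a) = -2 - 12 = -14)
S(Q)*(21 - 8) = -14*(21 - 8) = -14*13 = -182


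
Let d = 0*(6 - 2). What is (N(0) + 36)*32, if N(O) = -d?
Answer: 1152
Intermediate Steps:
d = 0 (d = 0*4 = 0)
N(O) = 0 (N(O) = -1*0 = 0)
(N(0) + 36)*32 = (0 + 36)*32 = 36*32 = 1152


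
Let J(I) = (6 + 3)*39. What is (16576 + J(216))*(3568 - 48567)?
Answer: -761698073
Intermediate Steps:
J(I) = 351 (J(I) = 9*39 = 351)
(16576 + J(216))*(3568 - 48567) = (16576 + 351)*(3568 - 48567) = 16927*(-44999) = -761698073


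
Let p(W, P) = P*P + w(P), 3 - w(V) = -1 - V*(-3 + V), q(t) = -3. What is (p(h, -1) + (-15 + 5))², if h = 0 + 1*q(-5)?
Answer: 1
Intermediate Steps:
w(V) = 4 + V*(-3 + V) (w(V) = 3 - (-1 - V*(-3 + V)) = 3 + (1 + V*(-3 + V)) = 4 + V*(-3 + V))
h = -3 (h = 0 + 1*(-3) = 0 - 3 = -3)
p(W, P) = 4 - 3*P + 2*P² (p(W, P) = P*P + (4 + P² - 3*P) = P² + (4 + P² - 3*P) = 4 - 3*P + 2*P²)
(p(h, -1) + (-15 + 5))² = ((4 - 3*(-1) + 2*(-1)²) + (-15 + 5))² = ((4 + 3 + 2*1) - 10)² = ((4 + 3 + 2) - 10)² = (9 - 10)² = (-1)² = 1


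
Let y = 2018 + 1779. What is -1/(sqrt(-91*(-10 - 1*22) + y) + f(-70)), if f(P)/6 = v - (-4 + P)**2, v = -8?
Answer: 32904/1082666507 + sqrt(6709)/1082666507 ≈ 3.0467e-5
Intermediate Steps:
y = 3797
f(P) = -48 - 6*(-4 + P)**2 (f(P) = 6*(-8 - (-4 + P)**2) = -48 - 6*(-4 + P)**2)
-1/(sqrt(-91*(-10 - 1*22) + y) + f(-70)) = -1/(sqrt(-91*(-10 - 1*22) + 3797) + (-48 - 6*(-4 - 70)**2)) = -1/(sqrt(-91*(-10 - 22) + 3797) + (-48 - 6*(-74)**2)) = -1/(sqrt(-91*(-32) + 3797) + (-48 - 6*5476)) = -1/(sqrt(2912 + 3797) + (-48 - 32856)) = -1/(sqrt(6709) - 32904) = -1/(-32904 + sqrt(6709))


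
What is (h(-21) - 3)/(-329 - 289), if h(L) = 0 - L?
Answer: -3/103 ≈ -0.029126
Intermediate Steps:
h(L) = -L
(h(-21) - 3)/(-329 - 289) = (-1*(-21) - 3)/(-329 - 289) = (21 - 3)/(-618) = 18*(-1/618) = -3/103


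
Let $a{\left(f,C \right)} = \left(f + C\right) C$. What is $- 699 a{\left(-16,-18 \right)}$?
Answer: $-427788$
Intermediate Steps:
$a{\left(f,C \right)} = C \left(C + f\right)$ ($a{\left(f,C \right)} = \left(C + f\right) C = C \left(C + f\right)$)
$- 699 a{\left(-16,-18 \right)} = - 699 \left(- 18 \left(-18 - 16\right)\right) = - 699 \left(\left(-18\right) \left(-34\right)\right) = \left(-699\right) 612 = -427788$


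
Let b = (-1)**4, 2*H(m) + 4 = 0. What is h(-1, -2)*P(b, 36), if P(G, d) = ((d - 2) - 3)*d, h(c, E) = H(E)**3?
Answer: -8928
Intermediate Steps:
H(m) = -2 (H(m) = -2 + (1/2)*0 = -2 + 0 = -2)
h(c, E) = -8 (h(c, E) = (-2)**3 = -8)
b = 1
P(G, d) = d*(-5 + d) (P(G, d) = ((-2 + d) - 3)*d = (-5 + d)*d = d*(-5 + d))
h(-1, -2)*P(b, 36) = -288*(-5 + 36) = -288*31 = -8*1116 = -8928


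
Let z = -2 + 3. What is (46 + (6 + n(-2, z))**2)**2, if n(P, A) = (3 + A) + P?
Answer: 12100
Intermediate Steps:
z = 1
n(P, A) = 3 + A + P
(46 + (6 + n(-2, z))**2)**2 = (46 + (6 + (3 + 1 - 2))**2)**2 = (46 + (6 + 2)**2)**2 = (46 + 8**2)**2 = (46 + 64)**2 = 110**2 = 12100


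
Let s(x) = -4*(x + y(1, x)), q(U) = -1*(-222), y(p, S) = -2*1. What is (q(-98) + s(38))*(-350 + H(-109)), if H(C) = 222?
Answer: -9984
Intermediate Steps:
y(p, S) = -2
q(U) = 222
s(x) = 8 - 4*x (s(x) = -4*(x - 2) = -4*(-2 + x) = 8 - 4*x)
(q(-98) + s(38))*(-350 + H(-109)) = (222 + (8 - 4*38))*(-350 + 222) = (222 + (8 - 152))*(-128) = (222 - 144)*(-128) = 78*(-128) = -9984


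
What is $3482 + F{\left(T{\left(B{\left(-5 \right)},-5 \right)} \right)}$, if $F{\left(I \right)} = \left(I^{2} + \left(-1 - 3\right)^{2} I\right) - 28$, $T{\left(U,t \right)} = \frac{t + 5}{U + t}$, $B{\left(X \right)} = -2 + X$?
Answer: $3454$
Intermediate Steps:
$T{\left(U,t \right)} = \frac{5 + t}{U + t}$
$F{\left(I \right)} = -28 + I^{2} + 16 I$ ($F{\left(I \right)} = \left(I^{2} + \left(-4\right)^{2} I\right) - 28 = \left(I^{2} + 16 I\right) - 28 = -28 + I^{2} + 16 I$)
$3482 + F{\left(T{\left(B{\left(-5 \right)},-5 \right)} \right)} = 3482 + \left(-28 + \left(\frac{5 - 5}{\left(-2 - 5\right) - 5}\right)^{2} + 16 \frac{5 - 5}{\left(-2 - 5\right) - 5}\right) = 3482 + \left(-28 + \left(\frac{1}{-7 - 5} \cdot 0\right)^{2} + 16 \frac{1}{-7 - 5} \cdot 0\right) = 3482 + \left(-28 + \left(\frac{1}{-12} \cdot 0\right)^{2} + 16 \frac{1}{-12} \cdot 0\right) = 3482 + \left(-28 + \left(\left(- \frac{1}{12}\right) 0\right)^{2} + 16 \left(\left(- \frac{1}{12}\right) 0\right)\right) = 3482 + \left(-28 + 0^{2} + 16 \cdot 0\right) = 3482 + \left(-28 + 0 + 0\right) = 3482 - 28 = 3454$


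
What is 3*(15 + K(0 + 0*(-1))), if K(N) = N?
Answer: 45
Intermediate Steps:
3*(15 + K(0 + 0*(-1))) = 3*(15 + (0 + 0*(-1))) = 3*(15 + (0 + 0)) = 3*(15 + 0) = 3*15 = 45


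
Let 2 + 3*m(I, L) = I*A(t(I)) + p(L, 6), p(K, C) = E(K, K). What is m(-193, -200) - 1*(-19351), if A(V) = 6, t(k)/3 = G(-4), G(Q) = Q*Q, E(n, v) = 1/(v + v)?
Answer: 7585733/400 ≈ 18964.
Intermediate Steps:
E(n, v) = 1/(2*v)
G(Q) = Q²
p(K, C) = 1/(2*K)
t(k) = 48 (t(k) = 3*(-4)² = 3*16 = 48)
m(I, L) = -⅔ + 2*I + 1/(6*L) (m(I, L) = -⅔ + (I*6 + 1/(2*L))/3 = -⅔ + (6*I + 1/(2*L))/3 = -⅔ + (1/(2*L) + 6*I)/3 = -⅔ + (2*I + 1/(6*L)) = -⅔ + 2*I + 1/(6*L))
m(-193, -200) - 1*(-19351) = (-⅔ + 2*(-193) + (⅙)/(-200)) - 1*(-19351) = (-⅔ - 386 + (⅙)*(-1/200)) + 19351 = (-⅔ - 386 - 1/1200) + 19351 = -154667/400 + 19351 = 7585733/400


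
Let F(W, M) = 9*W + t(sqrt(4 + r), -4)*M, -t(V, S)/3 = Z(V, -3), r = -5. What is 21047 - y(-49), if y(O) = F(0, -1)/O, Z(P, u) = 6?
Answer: 1031321/49 ≈ 21047.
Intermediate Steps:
t(V, S) = -18 (t(V, S) = -3*6 = -18)
F(W, M) = -18*M + 9*W (F(W, M) = 9*W - 18*M = -18*M + 9*W)
y(O) = 18/O (y(O) = (-18*(-1) + 9*0)/O = (18 + 0)/O = 18/O)
21047 - y(-49) = 21047 - 18/(-49) = 21047 - 18*(-1)/49 = 21047 - 1*(-18/49) = 21047 + 18/49 = 1031321/49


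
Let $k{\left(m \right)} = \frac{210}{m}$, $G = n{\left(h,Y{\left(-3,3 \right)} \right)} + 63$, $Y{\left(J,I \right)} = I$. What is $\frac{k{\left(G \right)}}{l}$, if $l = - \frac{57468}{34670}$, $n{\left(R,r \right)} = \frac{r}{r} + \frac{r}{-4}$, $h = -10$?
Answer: $- \frac{2426900}{1211617} \approx -2.003$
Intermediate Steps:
$n{\left(R,r \right)} = 1 - \frac{r}{4}$ ($n{\left(R,r \right)} = 1 + r \left(- \frac{1}{4}\right) = 1 - \frac{r}{4}$)
$G = \frac{253}{4}$ ($G = \left(1 - \frac{3}{4}\right) + 63 = \frac{1}{4} + 63 = \frac{253}{4} \approx 63.25$)
$l = - \frac{28734}{17335}$ ($l = \left(-57468\right) \frac{1}{34670} = - \frac{28734}{17335} \approx -1.6576$)
$\frac{k{\left(G \right)}}{l} = \frac{210 \frac{1}{\frac{253}{4}}}{- \frac{28734}{17335}} = 210 \cdot \frac{4}{253} \left(- \frac{17335}{28734}\right) = \frac{840}{253} \left(- \frac{17335}{28734}\right) = - \frac{2426900}{1211617}$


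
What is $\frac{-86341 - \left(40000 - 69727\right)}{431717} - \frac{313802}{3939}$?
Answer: $- \frac{802938820}{10062327} \approx -79.797$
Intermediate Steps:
$\frac{-86341 - \left(40000 - 69727\right)}{431717} - \frac{313802}{3939} = \left(-86341 - \left(40000 - 69727\right)\right) \frac{1}{431717} - \frac{313802}{3939} = \left(-86341 - -29727\right) \frac{1}{431717} - \frac{313802}{3939} = \left(-86341 + 29727\right) \frac{1}{431717} - \frac{313802}{3939} = \left(-56614\right) \frac{1}{431717} - \frac{313802}{3939} = - \frac{56614}{431717} - \frac{313802}{3939} = - \frac{802938820}{10062327}$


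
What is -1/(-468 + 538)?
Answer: -1/70 ≈ -0.014286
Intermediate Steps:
-1/(-468 + 538) = -1/70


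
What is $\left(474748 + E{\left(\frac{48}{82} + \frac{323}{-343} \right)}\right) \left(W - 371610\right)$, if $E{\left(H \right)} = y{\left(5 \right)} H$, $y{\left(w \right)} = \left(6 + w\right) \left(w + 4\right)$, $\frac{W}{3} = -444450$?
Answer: $- \frac{11382116949273600}{14063} \approx -8.0937 \cdot 10^{11}$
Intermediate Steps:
$W = -1333350$ ($W = 3 \left(-444450\right) = -1333350$)
$y{\left(w \right)} = \left(4 + w\right) \left(6 + w\right)$ ($y{\left(w \right)} = \left(6 + w\right) \left(4 + w\right) = \left(4 + w\right) \left(6 + w\right)$)
$E{\left(H \right)} = 99 H$ ($E{\left(H \right)} = \left(24 + 5^{2} + 10 \cdot 5\right) H = \left(24 + 25 + 50\right) H = 99 H$)
$\left(474748 + E{\left(\frac{48}{82} + \frac{323}{-343} \right)}\right) \left(W - 371610\right) = \left(474748 + 99 \left(\frac{48}{82} + \frac{323}{-343}\right)\right) \left(-1333350 - 371610\right) = \left(474748 + 99 \left(48 \cdot \frac{1}{82} + 323 \left(- \frac{1}{343}\right)\right)\right) \left(-1704960\right) = \left(474748 + 99 \left(\frac{24}{41} - \frac{323}{343}\right)\right) \left(-1704960\right) = \left(474748 + 99 \left(- \frac{5011}{14063}\right)\right) \left(-1704960\right) = \left(474748 - \frac{496089}{14063}\right) \left(-1704960\right) = \frac{6675885035}{14063} \left(-1704960\right) = - \frac{11382116949273600}{14063}$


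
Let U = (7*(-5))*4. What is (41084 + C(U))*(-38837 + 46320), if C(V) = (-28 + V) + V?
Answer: 305126808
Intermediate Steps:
U = -140 (U = -35*4 = -140)
C(V) = -28 + 2*V
(41084 + C(U))*(-38837 + 46320) = (41084 + (-28 + 2*(-140)))*(-38837 + 46320) = (41084 + (-28 - 280))*7483 = (41084 - 308)*7483 = 40776*7483 = 305126808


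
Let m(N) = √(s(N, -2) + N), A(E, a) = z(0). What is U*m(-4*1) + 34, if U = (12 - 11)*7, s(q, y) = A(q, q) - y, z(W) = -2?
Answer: 34 + 14*I ≈ 34.0 + 14.0*I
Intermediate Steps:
A(E, a) = -2
s(q, y) = -2 - y
U = 7 (U = 1*7 = 7)
m(N) = √N (m(N) = √((-2 - 1*(-2)) + N) = √((-2 + 2) + N) = √(0 + N) = √N)
U*m(-4*1) + 34 = 7*√(-4*1) + 34 = 7*√(-4) + 34 = 7*(2*I) + 34 = 14*I + 34 = 34 + 14*I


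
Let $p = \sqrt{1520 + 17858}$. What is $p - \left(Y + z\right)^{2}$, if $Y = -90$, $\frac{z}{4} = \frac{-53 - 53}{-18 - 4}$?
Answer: $- \frac{605284}{121} + \sqrt{19378} \approx -4863.1$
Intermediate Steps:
$z = \frac{212}{11}$ ($z = 4 \frac{-53 - 53}{-18 - 4} = 4 \left(- \frac{106}{-22}\right) = 4 \left(\left(-106\right) \left(- \frac{1}{22}\right)\right) = 4 \cdot \frac{53}{11} = \frac{212}{11} \approx 19.273$)
$p = \sqrt{19378} \approx 139.2$
$p - \left(Y + z\right)^{2} = \sqrt{19378} - \left(-90 + \frac{212}{11}\right)^{2} = \sqrt{19378} - \left(- \frac{778}{11}\right)^{2} = \sqrt{19378} - \frac{605284}{121} = - \frac{605284}{121} + \sqrt{19378}$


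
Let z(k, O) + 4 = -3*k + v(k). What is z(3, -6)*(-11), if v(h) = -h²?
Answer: 242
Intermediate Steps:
z(k, O) = -4 - k² - 3*k (z(k, O) = -4 + (-3*k - k²) = -4 + (-k² - 3*k) = -4 - k² - 3*k)
z(3, -6)*(-11) = (-4 - 1*3² - 3*3)*(-11) = (-4 - 1*9 - 9)*(-11) = (-4 - 9 - 9)*(-11) = -22*(-11) = 242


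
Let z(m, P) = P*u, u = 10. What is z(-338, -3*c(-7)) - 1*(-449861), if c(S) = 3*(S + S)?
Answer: 451121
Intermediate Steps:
c(S) = 6*S (c(S) = 3*(2*S) = 6*S)
z(m, P) = 10*P (z(m, P) = P*10 = 10*P)
z(-338, -3*c(-7)) - 1*(-449861) = 10*(-18*(-7)) - 1*(-449861) = 10*(-3*(-42)) + 449861 = 10*126 + 449861 = 1260 + 449861 = 451121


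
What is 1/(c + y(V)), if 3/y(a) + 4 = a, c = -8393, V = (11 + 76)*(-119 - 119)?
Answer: -20710/173819033 ≈ -0.00011915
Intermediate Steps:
V = -20706 (V = 87*(-238) = -20706)
y(a) = 3/(-4 + a)
1/(c + y(V)) = 1/(-8393 + 3/(-4 - 20706)) = 1/(-8393 + 3/(-20710)) = 1/(-8393 + 3*(-1/20710)) = 1/(-8393 - 3/20710) = 1/(-173819033/20710) = -20710/173819033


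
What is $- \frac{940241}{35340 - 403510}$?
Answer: $\frac{940241}{368170} \approx 2.5538$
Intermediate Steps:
$- \frac{940241}{35340 - 403510} = - \frac{940241}{-368170} = \left(-940241\right) \left(- \frac{1}{368170}\right) = \frac{940241}{368170}$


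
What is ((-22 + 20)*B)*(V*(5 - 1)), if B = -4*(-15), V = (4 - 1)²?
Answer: -4320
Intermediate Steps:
V = 9 (V = 3² = 9)
B = 60
((-22 + 20)*B)*(V*(5 - 1)) = ((-22 + 20)*60)*(9*(5 - 1)) = (-2*60)*(9*4) = -120*36 = -4320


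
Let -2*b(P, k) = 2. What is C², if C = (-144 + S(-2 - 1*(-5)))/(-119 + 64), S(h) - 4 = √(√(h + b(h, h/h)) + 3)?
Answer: (140 - √(3 + √2))²/3025 ≈ 6.2863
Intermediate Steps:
b(P, k) = -1 (b(P, k) = -½*2 = -1)
S(h) = 4 + √(3 + √(-1 + h)) (S(h) = 4 + √(√(h - 1) + 3) = 4 + √(√(-1 + h) + 3) = 4 + √(3 + √(-1 + h)))
C = 28/11 - √(3 + √2)/55 (C = (-144 + (4 + √(3 + √(-1 + (-2 - 1*(-5))))))/(-119 + 64) = (-144 + (4 + √(3 + √(-1 + (-2 + 5)))))/(-55) = (-144 + (4 + √(3 + √(-1 + 3))))*(-1/55) = (-144 + (4 + √(3 + √2)))*(-1/55) = (-140 + √(3 + √2))*(-1/55) = 28/11 - √(3 + √2)/55 ≈ 2.5073)
C² = (28/11 - √(3 + √2)/55)²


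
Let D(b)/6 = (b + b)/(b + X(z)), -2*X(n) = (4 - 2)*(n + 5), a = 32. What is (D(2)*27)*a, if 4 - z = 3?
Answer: -5184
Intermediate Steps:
z = 1 (z = 4 - 1*3 = 4 - 3 = 1)
X(n) = -5 - n (X(n) = -(4 - 2)*(n + 5)/2 = -(5 + n) = -(10 + 2*n)/2 = -5 - n)
D(b) = 12*b/(-6 + b) (D(b) = 6*((b + b)/(b + (-5 - 1*1))) = 6*((2*b)/(b + (-5 - 1))) = 6*((2*b)/(b - 6)) = 6*((2*b)/(-6 + b)) = 6*(2*b/(-6 + b)) = 12*b/(-6 + b))
(D(2)*27)*a = ((12*2/(-6 + 2))*27)*32 = ((12*2/(-4))*27)*32 = ((12*2*(-1/4))*27)*32 = -6*27*32 = -162*32 = -5184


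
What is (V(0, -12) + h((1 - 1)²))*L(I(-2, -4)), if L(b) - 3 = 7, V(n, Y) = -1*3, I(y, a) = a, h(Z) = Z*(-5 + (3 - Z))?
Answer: -30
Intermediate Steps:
h(Z) = Z*(-2 - Z)
V(n, Y) = -3
L(b) = 10 (L(b) = 3 + 7 = 10)
(V(0, -12) + h((1 - 1)²))*L(I(-2, -4)) = (-3 - (1 - 1)²*(2 + (1 - 1)²))*10 = (-3 - 1*0²*(2 + 0²))*10 = (-3 - 1*0*(2 + 0))*10 = (-3 - 1*0*2)*10 = (-3 + 0)*10 = -3*10 = -30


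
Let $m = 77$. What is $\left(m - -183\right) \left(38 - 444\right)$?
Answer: $-105560$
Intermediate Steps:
$\left(m - -183\right) \left(38 - 444\right) = \left(77 - -183\right) \left(38 - 444\right) = \left(77 + 183\right) \left(-406\right) = 260 \left(-406\right) = -105560$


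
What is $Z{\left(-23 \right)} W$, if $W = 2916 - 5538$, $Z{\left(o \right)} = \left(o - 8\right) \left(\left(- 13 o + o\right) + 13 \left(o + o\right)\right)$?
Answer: $-26172804$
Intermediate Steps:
$Z{\left(o \right)} = 14 o \left(-8 + o\right)$ ($Z{\left(o \right)} = \left(-8 + o\right) \left(- 12 o + 13 \cdot 2 o\right) = \left(-8 + o\right) \left(- 12 o + 26 o\right) = \left(-8 + o\right) 14 o = 14 o \left(-8 + o\right)$)
$W = -2622$
$Z{\left(-23 \right)} W = 14 \left(-23\right) \left(-8 - 23\right) \left(-2622\right) = 14 \left(-23\right) \left(-31\right) \left(-2622\right) = 9982 \left(-2622\right) = -26172804$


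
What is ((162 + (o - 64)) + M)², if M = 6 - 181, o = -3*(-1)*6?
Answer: 3481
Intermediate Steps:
o = 18 (o = 3*6 = 18)
M = -175
((162 + (o - 64)) + M)² = ((162 + (18 - 64)) - 175)² = ((162 - 46) - 175)² = (116 - 175)² = (-59)² = 3481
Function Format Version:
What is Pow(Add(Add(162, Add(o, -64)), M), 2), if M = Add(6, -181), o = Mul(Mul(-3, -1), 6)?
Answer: 3481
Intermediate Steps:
o = 18 (o = Mul(3, 6) = 18)
M = -175
Pow(Add(Add(162, Add(o, -64)), M), 2) = Pow(Add(Add(162, Add(18, -64)), -175), 2) = Pow(Add(Add(162, -46), -175), 2) = Pow(Add(116, -175), 2) = Pow(-59, 2) = 3481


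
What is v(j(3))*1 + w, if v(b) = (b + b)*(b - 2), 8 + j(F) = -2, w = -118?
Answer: 122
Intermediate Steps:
j(F) = -10 (j(F) = -8 - 2 = -10)
v(b) = 2*b*(-2 + b) (v(b) = (2*b)*(-2 + b) = 2*b*(-2 + b))
v(j(3))*1 + w = (2*(-10)*(-2 - 10))*1 - 118 = (2*(-10)*(-12))*1 - 118 = 240*1 - 118 = 240 - 118 = 122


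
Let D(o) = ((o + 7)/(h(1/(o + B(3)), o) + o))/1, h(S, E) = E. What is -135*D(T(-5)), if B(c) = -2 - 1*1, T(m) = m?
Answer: 27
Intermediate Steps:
B(c) = -3 (B(c) = -2 - 1 = -3)
D(o) = (7 + o)/(2*o) (D(o) = ((o + 7)/(o + o))/1 = ((7 + o)/((2*o)))*1 = ((7 + o)*(1/(2*o)))*1 = ((7 + o)/(2*o))*1 = (7 + o)/(2*o))
-135*D(T(-5)) = -135*(7 - 5)/(2*(-5)) = -135*(-1)*2/(2*5) = -135*(-⅕) = 27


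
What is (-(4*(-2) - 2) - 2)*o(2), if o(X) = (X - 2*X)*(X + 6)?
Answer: -128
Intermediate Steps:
o(X) = -X*(6 + X) (o(X) = (-X)*(6 + X) = -X*(6 + X))
(-(4*(-2) - 2) - 2)*o(2) = (-(4*(-2) - 2) - 2)*(-1*2*(6 + 2)) = (-(-8 - 2) - 2)*(-1*2*8) = (-1*(-10) - 2)*(-16) = (10 - 2)*(-16) = 8*(-16) = -128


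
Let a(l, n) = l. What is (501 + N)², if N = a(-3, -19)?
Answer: 248004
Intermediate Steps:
N = -3
(501 + N)² = (501 - 3)² = 498² = 248004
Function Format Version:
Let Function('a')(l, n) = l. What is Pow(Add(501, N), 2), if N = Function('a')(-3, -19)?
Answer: 248004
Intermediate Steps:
N = -3
Pow(Add(501, N), 2) = Pow(Add(501, -3), 2) = Pow(498, 2) = 248004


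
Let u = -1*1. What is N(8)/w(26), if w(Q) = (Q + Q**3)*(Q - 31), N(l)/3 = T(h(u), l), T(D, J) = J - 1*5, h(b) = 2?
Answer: -9/88010 ≈ -0.00010226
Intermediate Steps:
u = -1
T(D, J) = -5 + J (T(D, J) = J - 5 = -5 + J)
N(l) = -15 + 3*l (N(l) = 3*(-5 + l) = -15 + 3*l)
w(Q) = (-31 + Q)*(Q + Q**3) (w(Q) = (Q + Q**3)*(-31 + Q) = (-31 + Q)*(Q + Q**3))
N(8)/w(26) = (-15 + 3*8)/((26*(-31 + 26 + 26**3 - 31*26**2))) = (-15 + 24)/((26*(-31 + 26 + 17576 - 31*676))) = 9/((26*(-31 + 26 + 17576 - 20956))) = 9/((26*(-3385))) = 9/(-88010) = 9*(-1/88010) = -9/88010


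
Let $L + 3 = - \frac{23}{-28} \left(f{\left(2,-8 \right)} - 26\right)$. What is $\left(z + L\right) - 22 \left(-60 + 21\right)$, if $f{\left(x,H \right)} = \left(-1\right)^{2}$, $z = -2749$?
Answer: $- \frac{53607}{28} \approx -1914.5$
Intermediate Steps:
$f{\left(x,H \right)} = 1$
$L = - \frac{659}{28}$ ($L = -3 + - \frac{23}{-28} \left(1 - 26\right) = -3 + \left(-23\right) \left(- \frac{1}{28}\right) \left(-25\right) = -3 + \frac{23}{28} \left(-25\right) = -3 - \frac{575}{28} = - \frac{659}{28} \approx -23.536$)
$\left(z + L\right) - 22 \left(-60 + 21\right) = \left(-2749 - \frac{659}{28}\right) - 22 \left(-60 + 21\right) = - \frac{77631}{28} - -858 = - \frac{77631}{28} + 858 = - \frac{53607}{28}$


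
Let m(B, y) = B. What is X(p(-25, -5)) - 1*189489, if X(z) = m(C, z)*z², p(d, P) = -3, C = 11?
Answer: -189390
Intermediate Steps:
X(z) = 11*z²
X(p(-25, -5)) - 1*189489 = 11*(-3)² - 1*189489 = 11*9 - 189489 = 99 - 189489 = -189390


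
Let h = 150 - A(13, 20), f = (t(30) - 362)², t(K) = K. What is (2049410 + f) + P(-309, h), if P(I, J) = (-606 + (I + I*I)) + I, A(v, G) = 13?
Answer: 2253891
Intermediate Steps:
f = 110224 (f = (30 - 362)² = (-332)² = 110224)
h = 137 (h = 150 - 1*13 = 150 - 13 = 137)
P(I, J) = -606 + I² + 2*I (P(I, J) = (-606 + (I + I²)) + I = (-606 + I + I²) + I = -606 + I² + 2*I)
(2049410 + f) + P(-309, h) = (2049410 + 110224) + (-606 + (-309)² + 2*(-309)) = 2159634 + (-606 + 95481 - 618) = 2159634 + 94257 = 2253891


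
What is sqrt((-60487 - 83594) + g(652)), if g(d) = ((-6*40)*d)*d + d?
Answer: I*sqrt(102168389) ≈ 10108.0*I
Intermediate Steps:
g(d) = d - 240*d**2 (g(d) = (-240*d)*d + d = -240*d**2 + d = d - 240*d**2)
sqrt((-60487 - 83594) + g(652)) = sqrt((-60487 - 83594) + 652*(1 - 240*652)) = sqrt(-144081 + 652*(1 - 156480)) = sqrt(-144081 + 652*(-156479)) = sqrt(-144081 - 102024308) = sqrt(-102168389) = I*sqrt(102168389)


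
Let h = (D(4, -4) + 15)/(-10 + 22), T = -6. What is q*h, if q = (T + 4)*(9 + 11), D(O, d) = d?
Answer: -110/3 ≈ -36.667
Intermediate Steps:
h = 11/12 (h = (-4 + 15)/(-10 + 22) = 11/12 ≈ 0.91667)
q = -40 (q = (-6 + 4)*(9 + 11) = -2*20 = -40)
q*h = -40*11/12 = -110/3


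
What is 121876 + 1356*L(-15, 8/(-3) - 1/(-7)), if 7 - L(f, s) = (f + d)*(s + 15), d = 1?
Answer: 368216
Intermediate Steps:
L(f, s) = 7 - (1 + f)*(15 + s) (L(f, s) = 7 - (f + 1)*(s + 15) = 7 - (1 + f)*(15 + s))
121876 + 1356*L(-15, 8/(-3) - 1/(-7)) = 121876 + 1356*(-8 - (8/(-3) - 1/(-7)) - 15*(-15) - 1*(-15)*(8/(-3) - 1/(-7))) = 121876 + 1356*(-8 - (8*(-⅓) - 1*(-⅐)) + 225 - 1*(-15)*(8*(-⅓) - 1*(-⅐))) = 121876 + 1356*(-8 - (-8/3 + ⅐) + 225 - 1*(-15)*(-8/3 + ⅐)) = 121876 + 1356*(-8 - 1*(-53/21) + 225 - 1*(-15)*(-53/21)) = 121876 + 1356*(-8 + 53/21 + 225 - 265/7) = 121876 + 1356*(545/3) = 121876 + 246340 = 368216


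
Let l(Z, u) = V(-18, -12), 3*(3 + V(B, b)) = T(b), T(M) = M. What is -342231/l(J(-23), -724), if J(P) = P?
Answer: 342231/7 ≈ 48890.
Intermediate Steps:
V(B, b) = -3 + b/3
l(Z, u) = -7 (l(Z, u) = -3 + (1/3)*(-12) = -3 - 4 = -7)
-342231/l(J(-23), -724) = -342231/(-7) = -342231*(-1/7) = 342231/7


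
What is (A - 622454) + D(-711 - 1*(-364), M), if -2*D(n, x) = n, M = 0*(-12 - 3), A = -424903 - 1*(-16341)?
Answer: -2061685/2 ≈ -1.0308e+6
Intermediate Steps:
A = -408562 (A = -424903 + 16341 = -408562)
M = 0 (M = 0*(-15) = 0)
D(n, x) = -n/2
(A - 622454) + D(-711 - 1*(-364), M) = (-408562 - 622454) - (-711 - 1*(-364))/2 = -1031016 - (-711 + 364)/2 = -1031016 - ½*(-347) = -1031016 + 347/2 = -2061685/2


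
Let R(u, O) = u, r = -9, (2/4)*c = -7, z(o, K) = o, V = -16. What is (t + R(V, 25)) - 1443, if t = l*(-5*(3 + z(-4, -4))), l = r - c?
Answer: -1434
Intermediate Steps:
c = -14 (c = 2*(-7) = -14)
l = 5 (l = -9 - 1*(-14) = -9 + 14 = 5)
t = 25 (t = 5*(-5*(3 - 4)) = 5*(-5*(-1)) = 5*5 = 25)
(t + R(V, 25)) - 1443 = (25 - 16) - 1443 = 9 - 1443 = -1434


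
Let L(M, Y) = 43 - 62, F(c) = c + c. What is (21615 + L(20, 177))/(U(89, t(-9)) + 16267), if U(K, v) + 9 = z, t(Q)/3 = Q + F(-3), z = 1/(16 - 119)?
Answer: 2224388/1674573 ≈ 1.3283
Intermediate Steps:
F(c) = 2*c
z = -1/103 (z = 1/(-103) = -1/103 ≈ -0.0097087)
L(M, Y) = -19
t(Q) = -18 + 3*Q (t(Q) = 3*(Q + 2*(-3)) = 3*(Q - 6) = 3*(-6 + Q) = -18 + 3*Q)
U(K, v) = -928/103 (U(K, v) = -9 - 1/103 = -928/103)
(21615 + L(20, 177))/(U(89, t(-9)) + 16267) = (21615 - 19)/(-928/103 + 16267) = 21596/(1674573/103) = 21596*(103/1674573) = 2224388/1674573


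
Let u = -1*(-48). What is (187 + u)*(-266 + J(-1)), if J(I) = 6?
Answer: -61100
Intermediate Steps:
u = 48
(187 + u)*(-266 + J(-1)) = (187 + 48)*(-266 + 6) = 235*(-260) = -61100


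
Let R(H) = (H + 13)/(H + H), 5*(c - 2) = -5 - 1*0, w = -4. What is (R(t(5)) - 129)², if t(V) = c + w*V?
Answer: 5992704/361 ≈ 16600.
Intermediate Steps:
c = 1 (c = 2 + (-5 - 1*0)/5 = 2 + (-5 + 0)/5 = 2 + (⅕)*(-5) = 2 - 1 = 1)
t(V) = 1 - 4*V
R(H) = (13 + H)/(2*H) (R(H) = (13 + H)/((2*H)) = (13 + H)*(1/(2*H)) = (13 + H)/(2*H))
(R(t(5)) - 129)² = ((13 + (1 - 4*5))/(2*(1 - 4*5)) - 129)² = ((13 + (1 - 20))/(2*(1 - 20)) - 129)² = ((½)*(13 - 19)/(-19) - 129)² = ((½)*(-1/19)*(-6) - 129)² = (3/19 - 129)² = (-2448/19)² = 5992704/361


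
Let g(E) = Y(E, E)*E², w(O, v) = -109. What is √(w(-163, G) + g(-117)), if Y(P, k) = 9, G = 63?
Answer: 2*√30773 ≈ 350.84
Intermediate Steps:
g(E) = 9*E²
√(w(-163, G) + g(-117)) = √(-109 + 9*(-117)²) = √(-109 + 9*13689) = √(-109 + 123201) = √123092 = 2*√30773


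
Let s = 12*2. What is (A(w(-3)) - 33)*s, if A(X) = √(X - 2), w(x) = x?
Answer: -792 + 24*I*√5 ≈ -792.0 + 53.666*I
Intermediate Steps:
s = 24
A(X) = √(-2 + X)
(A(w(-3)) - 33)*s = (√(-2 - 3) - 33)*24 = (√(-5) - 33)*24 = (I*√5 - 33)*24 = (-33 + I*√5)*24 = -792 + 24*I*√5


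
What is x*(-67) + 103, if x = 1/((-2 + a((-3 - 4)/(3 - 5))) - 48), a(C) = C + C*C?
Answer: 14379/137 ≈ 104.96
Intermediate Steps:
a(C) = C + C²
x = -4/137 (x = 1/((-2 + ((-3 - 4)/(3 - 5))*(1 + (-3 - 4)/(3 - 5))) - 48) = 1/((-2 + (-7/(-2))*(1 - 7/(-2))) - 48) = 1/((-2 + (-7*(-½))*(1 - 7*(-½))) - 48) = 1/((-2 + 7*(1 + 7/2)/2) - 48) = 1/((-2 + (7/2)*(9/2)) - 48) = 1/((-2 + 63/4) - 48) = 1/(55/4 - 48) = 1/(-137/4) = -4/137 ≈ -0.029197)
x*(-67) + 103 = -4/137*(-67) + 103 = 268/137 + 103 = 14379/137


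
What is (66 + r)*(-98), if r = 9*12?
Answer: -17052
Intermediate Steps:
r = 108
(66 + r)*(-98) = (66 + 108)*(-98) = 174*(-98) = -17052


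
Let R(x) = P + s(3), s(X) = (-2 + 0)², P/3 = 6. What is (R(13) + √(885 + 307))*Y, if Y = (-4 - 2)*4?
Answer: -528 - 48*√298 ≈ -1356.6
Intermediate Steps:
P = 18 (P = 3*6 = 18)
s(X) = 4 (s(X) = (-2)² = 4)
Y = -24 (Y = -6*4 = -24)
R(x) = 22 (R(x) = 18 + 4 = 22)
(R(13) + √(885 + 307))*Y = (22 + √(885 + 307))*(-24) = (22 + √1192)*(-24) = (22 + 2*√298)*(-24) = -528 - 48*√298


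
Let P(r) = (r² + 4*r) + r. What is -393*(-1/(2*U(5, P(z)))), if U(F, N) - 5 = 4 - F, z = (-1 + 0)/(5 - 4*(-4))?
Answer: 393/8 ≈ 49.125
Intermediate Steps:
z = -1/21 (z = -1/(5 + 16) = -1/21 ≈ -0.047619)
P(r) = r² + 5*r
U(F, N) = 9 - F (U(F, N) = 5 + (4 - F) = 9 - F)
-393*(-1/(2*U(5, P(z)))) = -393*(-1/(2*(9 - 1*5))) = -393*(-1/(2*(9 - 5))) = -393/(4*(-2)) = -393/(-8) = -393*(-⅛) = 393/8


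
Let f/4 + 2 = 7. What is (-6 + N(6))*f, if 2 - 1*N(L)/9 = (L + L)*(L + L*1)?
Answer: -25680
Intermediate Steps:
f = 20 (f = -8 + 4*7 = -8 + 28 = 20)
N(L) = 18 - 36*L**2 (N(L) = 18 - 9*(L + L)*(L + L*1) = 18 - 9*2*L*(L + L) = 18 - 9*2*L*2*L = 18 - 36*L**2)
(-6 + N(6))*f = (-6 + (18 - 36*6**2))*20 = (-6 + (18 - 36*36))*20 = (-6 + (18 - 1296))*20 = (-6 - 1278)*20 = -1284*20 = -25680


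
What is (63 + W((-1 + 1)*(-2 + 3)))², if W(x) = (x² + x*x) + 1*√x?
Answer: 3969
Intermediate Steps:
W(x) = √x + 2*x² (W(x) = (x² + x²) + √x = 2*x² + √x = √x + 2*x²)
(63 + W((-1 + 1)*(-2 + 3)))² = (63 + (√((-1 + 1)*(-2 + 3)) + 2*((-1 + 1)*(-2 + 3))²))² = (63 + (√(0*1) + 2*(0*1)²))² = (63 + (√0 + 2*0²))² = (63 + (0 + 2*0))² = (63 + (0 + 0))² = (63 + 0)² = 63² = 3969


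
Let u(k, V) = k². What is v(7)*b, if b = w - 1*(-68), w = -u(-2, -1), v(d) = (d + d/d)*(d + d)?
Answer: 7168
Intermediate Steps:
v(d) = 2*d*(1 + d) (v(d) = (d + 1)*(2*d) = (1 + d)*(2*d) = 2*d*(1 + d))
w = -4 (w = -1*(-2)² = -1*4 = -4)
b = 64 (b = -4 - 1*(-68) = -4 + 68 = 64)
v(7)*b = (2*7*(1 + 7))*64 = (2*7*8)*64 = 112*64 = 7168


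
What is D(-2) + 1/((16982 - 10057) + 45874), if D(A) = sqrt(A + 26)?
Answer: 1/52799 + 2*sqrt(6) ≈ 4.8990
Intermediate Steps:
D(A) = sqrt(26 + A)
D(-2) + 1/((16982 - 10057) + 45874) = sqrt(26 - 2) + 1/((16982 - 10057) + 45874) = sqrt(24) + 1/(6925 + 45874) = 2*sqrt(6) + 1/52799 = 1/52799 + 2*sqrt(6)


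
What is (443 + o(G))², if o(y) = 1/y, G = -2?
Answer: 783225/4 ≈ 1.9581e+5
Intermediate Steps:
(443 + o(G))² = (443 + 1/(-2))² = (443 - ½)² = (885/2)² = 783225/4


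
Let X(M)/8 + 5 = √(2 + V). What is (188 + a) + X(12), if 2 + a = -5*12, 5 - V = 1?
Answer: 86 + 8*√6 ≈ 105.60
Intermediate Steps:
V = 4 (V = 5 - 1*1 = 5 - 1 = 4)
a = -62 (a = -2 - 5*12 = -2 - 60 = -62)
X(M) = -40 + 8*√6 (X(M) = -40 + 8*√(2 + 4) = -40 + 8*√6)
(188 + a) + X(12) = (188 - 62) + (-40 + 8*√6) = 126 + (-40 + 8*√6) = 86 + 8*√6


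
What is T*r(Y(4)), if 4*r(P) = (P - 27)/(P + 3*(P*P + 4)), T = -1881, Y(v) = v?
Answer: 43263/256 ≈ 169.00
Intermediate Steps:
r(P) = (-27 + P)/(4*(12 + P + 3*P²)) (r(P) = ((P - 27)/(P + 3*(P*P + 4)))/4 = ((-27 + P)/(P + 3*(P² + 4)))/4 = ((-27 + P)/(P + 3*(4 + P²)))/4 = ((-27 + P)/(P + (12 + 3*P²)))/4 = ((-27 + P)/(12 + P + 3*P²))/4 = (-27 + P)/(4*(12 + P + 3*P²)))
T*r(Y(4)) = -1881*(-27 + 4)/(4*(12 + 4 + 3*4²)) = -1881*(-23)/(4*(12 + 4 + 3*16)) = -1881*(-23)/(4*(12 + 4 + 48)) = -1881*(-23)/(4*64) = -1881*(-23/256) = 43263/256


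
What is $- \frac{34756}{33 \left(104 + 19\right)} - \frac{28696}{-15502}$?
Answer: $- \frac{211155224}{31461309} \approx -6.7116$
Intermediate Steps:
$- \frac{34756}{33 \left(104 + 19\right)} - \frac{28696}{-15502} = - \frac{34756}{33 \cdot 123} - - \frac{14348}{7751} = - \frac{34756}{4059} + \frac{14348}{7751} = - \frac{211155224}{31461309}$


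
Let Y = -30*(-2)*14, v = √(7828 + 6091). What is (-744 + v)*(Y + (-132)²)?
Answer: -13588416 + 18264*√13919 ≈ -1.1434e+7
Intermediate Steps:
v = √13919 ≈ 117.98
Y = 840 (Y = 60*14 = 840)
(-744 + v)*(Y + (-132)²) = (-744 + √13919)*(840 + (-132)²) = (-744 + √13919)*(840 + 17424) = (-744 + √13919)*18264 = -13588416 + 18264*√13919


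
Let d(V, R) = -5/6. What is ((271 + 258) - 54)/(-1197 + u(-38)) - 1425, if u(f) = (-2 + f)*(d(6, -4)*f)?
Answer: -554400/389 ≈ -1425.2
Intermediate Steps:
d(V, R) = -⅚ (d(V, R) = -5*⅙ = -⅚)
u(f) = -5*f*(-2 + f)/6 (u(f) = (-2 + f)*(-5*f/6) = -5*f*(-2 + f)/6)
((271 + 258) - 54)/(-1197 + u(-38)) - 1425 = ((271 + 258) - 54)/(-1197 + (⅚)*(-38)*(2 - 1*(-38))) - 1425 = (529 - 54)/(-1197 + (⅚)*(-38)*(2 + 38)) - 1425 = 475/(-1197 + (⅚)*(-38)*40) - 1425 = 475/(-1197 - 3800/3) - 1425 = 475/(-7391/3) - 1425 = -3/7391*475 - 1425 = -75/389 - 1425 = -554400/389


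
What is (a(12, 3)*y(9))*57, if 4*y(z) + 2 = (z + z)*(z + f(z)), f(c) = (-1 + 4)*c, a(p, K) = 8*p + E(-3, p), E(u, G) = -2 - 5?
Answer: 1638579/2 ≈ 8.1929e+5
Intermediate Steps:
E(u, G) = -7
a(p, K) = -7 + 8*p (a(p, K) = 8*p - 7 = -7 + 8*p)
f(c) = 3*c
y(z) = -½ + 2*z² (y(z) = -½ + ((z + z)*(z + 3*z))/4 = -½ + ((2*z)*(4*z))/4 = -½ + (8*z²)/4 = -½ + 2*z²)
(a(12, 3)*y(9))*57 = ((-7 + 8*12)*(-½ + 2*9²))*57 = ((-7 + 96)*(-½ + 2*81))*57 = (89*(-½ + 162))*57 = (89*(323/2))*57 = (28747/2)*57 = 1638579/2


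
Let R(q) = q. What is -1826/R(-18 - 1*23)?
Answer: 1826/41 ≈ 44.537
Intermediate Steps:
-1826/R(-18 - 1*23) = -1826/(-18 - 1*23) = -1826/(-18 - 23) = -1826/(-41) = -1826*(-1/41) = 1826/41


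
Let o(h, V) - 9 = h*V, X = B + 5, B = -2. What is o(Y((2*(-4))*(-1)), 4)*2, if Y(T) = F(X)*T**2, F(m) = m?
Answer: 1554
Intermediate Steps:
X = 3 (X = -2 + 5 = 3)
Y(T) = 3*T**2
o(h, V) = 9 + V*h (o(h, V) = 9 + h*V = 9 + V*h)
o(Y((2*(-4))*(-1)), 4)*2 = (9 + 4*(3*((2*(-4))*(-1))**2))*2 = (9 + 4*(3*(-8*(-1))**2))*2 = (9 + 4*(3*8**2))*2 = (9 + 4*(3*64))*2 = (9 + 4*192)*2 = (9 + 768)*2 = 777*2 = 1554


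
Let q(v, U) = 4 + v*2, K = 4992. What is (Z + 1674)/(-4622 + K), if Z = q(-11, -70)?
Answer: 828/185 ≈ 4.4757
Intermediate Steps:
q(v, U) = 4 + 2*v
Z = -18 (Z = 4 + 2*(-11) = 4 - 22 = -18)
(Z + 1674)/(-4622 + K) = (-18 + 1674)/(-4622 + 4992) = 1656/370 = 1656*(1/370) = 828/185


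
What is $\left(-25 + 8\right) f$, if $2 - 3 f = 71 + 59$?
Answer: $\frac{2176}{3} \approx 725.33$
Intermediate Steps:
$f = - \frac{128}{3}$ ($f = \frac{2}{3} - \frac{71 + 59}{3} = \frac{2}{3} - \frac{130}{3} = - \frac{128}{3} \approx -42.667$)
$\left(-25 + 8\right) f = \left(-25 + 8\right) \left(- \frac{128}{3}\right) = \left(-17\right) \left(- \frac{128}{3}\right) = \frac{2176}{3}$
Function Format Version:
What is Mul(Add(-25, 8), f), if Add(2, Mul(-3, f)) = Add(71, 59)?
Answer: Rational(2176, 3) ≈ 725.33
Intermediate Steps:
f = Rational(-128, 3) (f = Add(Rational(2, 3), Mul(Rational(-1, 3), Add(71, 59))) = Add(Rational(2, 3), Mul(Rational(-1, 3), 130)) = Add(Rational(2, 3), Rational(-130, 3)) = Rational(-128, 3) ≈ -42.667)
Mul(Add(-25, 8), f) = Mul(Add(-25, 8), Rational(-128, 3)) = Mul(-17, Rational(-128, 3)) = Rational(2176, 3)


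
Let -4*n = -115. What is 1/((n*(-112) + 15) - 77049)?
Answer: -1/80254 ≈ -1.2460e-5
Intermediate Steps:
n = 115/4 (n = -¼*(-115) = 115/4 ≈ 28.750)
1/((n*(-112) + 15) - 77049) = 1/(((115/4)*(-112) + 15) - 77049) = 1/((-3220 + 15) - 77049) = 1/(-3205 - 77049) = 1/(-80254) = -1/80254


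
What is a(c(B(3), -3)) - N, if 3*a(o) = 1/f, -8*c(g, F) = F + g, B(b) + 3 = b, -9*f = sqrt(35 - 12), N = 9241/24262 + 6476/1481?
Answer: -170806633/35932022 - 3*sqrt(23)/23 ≈ -5.3792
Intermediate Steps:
N = 170806633/35932022 (N = 9241*(1/24262) + 6476*(1/1481) = 9241/24262 + 6476/1481 = 170806633/35932022 ≈ 4.7536)
f = -sqrt(23)/9 (f = -sqrt(35 - 12)/9 = -sqrt(23)/9 ≈ -0.53287)
B(b) = -3 + b
c(g, F) = -F/8 - g/8 (c(g, F) = -(F + g)/8 = -F/8 - g/8)
a(o) = -3*sqrt(23)/23 (a(o) = 1/(3*((-sqrt(23)/9))) = (-9*sqrt(23)/23)/3 = -3*sqrt(23)/23)
a(c(B(3), -3)) - N = -3*sqrt(23)/23 - 1*170806633/35932022 = -3*sqrt(23)/23 - 170806633/35932022 = -170806633/35932022 - 3*sqrt(23)/23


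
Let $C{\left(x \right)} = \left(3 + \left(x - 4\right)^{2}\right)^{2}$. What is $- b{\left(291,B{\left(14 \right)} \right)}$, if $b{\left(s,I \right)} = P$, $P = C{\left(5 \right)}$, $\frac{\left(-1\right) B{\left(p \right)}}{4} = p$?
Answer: $-16$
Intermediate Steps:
$C{\left(x \right)} = \left(3 + \left(-4 + x\right)^{2}\right)^{2}$
$B{\left(p \right)} = - 4 p$
$P = 16$ ($P = \left(3 + \left(-4 + 5\right)^{2}\right)^{2} = \left(3 + 1^{2}\right)^{2} = \left(3 + 1\right)^{2} = 4^{2} = 16$)
$b{\left(s,I \right)} = 16$
$- b{\left(291,B{\left(14 \right)} \right)} = \left(-1\right) 16 = -16$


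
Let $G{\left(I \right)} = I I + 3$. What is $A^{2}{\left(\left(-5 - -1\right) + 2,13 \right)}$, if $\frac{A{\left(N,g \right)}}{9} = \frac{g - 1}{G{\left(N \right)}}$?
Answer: $\frac{11664}{49} \approx 238.04$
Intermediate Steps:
$G{\left(I \right)} = 3 + I^{2}$ ($G{\left(I \right)} = I^{2} + 3 = 3 + I^{2}$)
$A{\left(N,g \right)} = \frac{9 \left(-1 + g\right)}{3 + N^{2}}$ ($A{\left(N,g \right)} = 9 \frac{g - 1}{3 + N^{2}} = 9 \frac{-1 + g}{3 + N^{2}} = \frac{9 \left(-1 + g\right)}{3 + N^{2}}$)
$A^{2}{\left(\left(-5 - -1\right) + 2,13 \right)} = \left(\frac{9 \left(-1 + 13\right)}{3 + \left(\left(-5 - -1\right) + 2\right)^{2}}\right)^{2} = \left(9 \frac{1}{3 + \left(\left(-5 + 1\right) + 2\right)^{2}} \cdot 12\right)^{2} = \left(9 \frac{1}{3 + \left(-4 + 2\right)^{2}} \cdot 12\right)^{2} = \left(9 \frac{1}{3 + \left(-2\right)^{2}} \cdot 12\right)^{2} = \left(9 \frac{1}{3 + 4} \cdot 12\right)^{2} = \left(9 \cdot \frac{1}{7} \cdot 12\right)^{2} = \left(\frac{108}{7}\right)^{2} = \frac{11664}{49}$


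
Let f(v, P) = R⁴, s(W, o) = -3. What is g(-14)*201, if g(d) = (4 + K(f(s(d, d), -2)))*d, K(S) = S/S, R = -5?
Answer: -14070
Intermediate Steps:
f(v, P) = 625 (f(v, P) = (-5)⁴ = 625)
K(S) = 1
g(d) = 5*d (g(d) = (4 + 1)*d = 5*d)
g(-14)*201 = (5*(-14))*201 = -70*201 = -14070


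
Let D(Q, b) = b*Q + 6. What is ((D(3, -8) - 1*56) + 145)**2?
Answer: 5041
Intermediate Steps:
D(Q, b) = 6 + Q*b (D(Q, b) = Q*b + 6 = 6 + Q*b)
((D(3, -8) - 1*56) + 145)**2 = (((6 + 3*(-8)) - 1*56) + 145)**2 = (((6 - 24) - 56) + 145)**2 = ((-18 - 56) + 145)**2 = (-74 + 145)**2 = 71**2 = 5041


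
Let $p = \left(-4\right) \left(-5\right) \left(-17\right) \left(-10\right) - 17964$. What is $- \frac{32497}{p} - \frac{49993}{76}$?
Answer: $- \frac{90703535}{138358} \approx -655.57$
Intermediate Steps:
$p = -14564$ ($p = 20 \left(-17\right) \left(-10\right) - 17964 = \left(-340\right) \left(-10\right) - 17964 = 3400 - 17964 = -14564$)
$- \frac{32497}{p} - \frac{49993}{76} = - \frac{32497}{-14564} - \frac{49993}{76} = \left(-32497\right) \left(- \frac{1}{14564}\right) - \frac{49993}{76} = \frac{32497}{14564} - \frac{49993}{76} = - \frac{90703535}{138358}$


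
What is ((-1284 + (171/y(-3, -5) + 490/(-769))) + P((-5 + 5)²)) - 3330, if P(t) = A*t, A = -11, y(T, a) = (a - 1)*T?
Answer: -7082701/1538 ≈ -4605.1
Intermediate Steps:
y(T, a) = T*(-1 + a) (y(T, a) = (-1 + a)*T = T*(-1 + a))
P(t) = -11*t
((-1284 + (171/y(-3, -5) + 490/(-769))) + P((-5 + 5)²)) - 3330 = ((-1284 + (171/((-3*(-1 - 5))) + 490/(-769))) - 11*(-5 + 5)²) - 3330 = ((-1284 + (171/((-3*(-6))) + 490*(-1/769))) - 11*0²) - 3330 = ((-1284 + (171/18 - 490/769)) - 11*0) - 3330 = ((-1284 + (171*(1/18) - 490/769)) + 0) - 3330 = ((-1284 + (19/2 - 490/769)) + 0) - 3330 = ((-1284 + 13631/1538) + 0) - 3330 = (-1961161/1538 + 0) - 3330 = -1961161/1538 - 3330 = -7082701/1538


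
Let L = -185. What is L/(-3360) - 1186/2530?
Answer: -351691/850080 ≈ -0.41372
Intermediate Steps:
L/(-3360) - 1186/2530 = -185/(-3360) - 1186/2530 = -185*(-1/3360) - 1186*1/2530 = 37/672 - 593/1265 = -351691/850080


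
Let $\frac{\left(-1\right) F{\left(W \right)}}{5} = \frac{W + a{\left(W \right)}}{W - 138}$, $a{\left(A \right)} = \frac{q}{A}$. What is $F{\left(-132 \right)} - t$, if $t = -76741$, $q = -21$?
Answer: $\frac{182330815}{2376} \approx 76739.0$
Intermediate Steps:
$a{\left(A \right)} = - \frac{21}{A}$
$F{\left(W \right)} = - \frac{5 \left(W - \frac{21}{W}\right)}{-138 + W}$ ($F{\left(W \right)} = - 5 \frac{W - \frac{21}{W}}{W - 138} = - 5 \frac{W - \frac{21}{W}}{-138 + W} = - \frac{5 \left(W - \frac{21}{W}\right)}{-138 + W}$)
$F{\left(-132 \right)} - t = \frac{5 \left(21 - \left(-132\right)^{2}\right)}{\left(-132\right) \left(-138 - 132\right)} - -76741 = 5 \left(- \frac{1}{132}\right) \frac{1}{-270} \left(21 - 17424\right) + 76741 = 5 \left(- \frac{1}{132}\right) \left(- \frac{1}{270}\right) \left(21 - 17424\right) + 76741 = 5 \left(- \frac{1}{132}\right) \left(- \frac{1}{270}\right) \left(-17403\right) + 76741 = - \frac{5801}{2376} + 76741 = \frac{182330815}{2376}$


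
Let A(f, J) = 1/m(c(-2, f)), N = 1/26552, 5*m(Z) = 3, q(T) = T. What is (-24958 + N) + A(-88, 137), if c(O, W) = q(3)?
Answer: -1987921685/79656 ≈ -24956.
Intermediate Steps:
c(O, W) = 3
m(Z) = 3/5 (m(Z) = (1/5)*3 = 3/5)
N = 1/26552 ≈ 3.7662e-5
A(f, J) = 5/3 (A(f, J) = 1/(3/5) = 5/3)
(-24958 + N) + A(-88, 137) = (-24958 + 1/26552) + 5/3 = -662684815/26552 + 5/3 = -1987921685/79656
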